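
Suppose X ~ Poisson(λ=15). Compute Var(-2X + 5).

For X ~ Poisson(λ=15):
Var(X) = 15
Var(-2X + 5) = (-2)² × Var(X) = 4 × 15 = 60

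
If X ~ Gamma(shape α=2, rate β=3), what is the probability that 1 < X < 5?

P(1 < X < 5) = ∫_{1}^{5} f(x) dx
where f(x) = 9 x e^{- 3 x}
= \frac{4 \left(-4 + e^{12}\right)}{e^{15}}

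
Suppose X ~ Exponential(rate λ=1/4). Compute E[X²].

Using the identity E[X²] = Var(X) + (E[X])²:
E[X] = 4
Var(X) = 16
E[X²] = 16 + (4)²
= 32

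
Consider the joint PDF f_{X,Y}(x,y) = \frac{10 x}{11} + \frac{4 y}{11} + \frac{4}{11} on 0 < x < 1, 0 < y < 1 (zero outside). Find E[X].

E[X] = ∫_0^1 ∫_0^1 x × f(x,y) dy dx
= ∫_0^1 ∫_0^1 x × (\frac{10 x}{11} + \frac{4 y}{11} + \frac{4}{11}) dy dx
= \frac{19}{33}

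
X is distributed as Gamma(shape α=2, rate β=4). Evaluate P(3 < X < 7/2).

P(3 < X < 7/2) = ∫_{3}^{7/2} f(x) dx
where f(x) = 16 x e^{- 4 x}
= \frac{-15 + 13 e^{2}}{e^{14}}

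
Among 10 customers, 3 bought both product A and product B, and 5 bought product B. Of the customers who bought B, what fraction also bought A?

P(A ∩ B) = 3/10
P(B) = 5/10 = 1/2
P(A|B) = P(A ∩ B) / P(B) = (3/10) / (1/2) = 3/5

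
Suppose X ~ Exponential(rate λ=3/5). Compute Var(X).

For X ~ Exponential(rate λ=3/5):
Var(X) = \frac{25}{9}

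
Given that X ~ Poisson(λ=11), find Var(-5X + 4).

For X ~ Poisson(λ=11):
Var(X) = 11
Var(-5X + 4) = (-5)² × Var(X) = 25 × 11 = 275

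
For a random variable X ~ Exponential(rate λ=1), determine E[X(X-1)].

E[X(X-1)] = E[X² - X] = E[X²] - E[X]
E[X] = 1
E[X²] = Var(X) + (E[X])² = 1 + (1)² = 2
E[X(X-1)] = 2 - 1 = 1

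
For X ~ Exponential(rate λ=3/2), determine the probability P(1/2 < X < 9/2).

P(1/2 < X < 9/2) = ∫_{1/2}^{9/2} f(x) dx
where f(x) = \frac{3 e^{- \frac{3 x}{2}}}{2}
= - \frac{1 - e^{6}}{e^{\frac{27}{4}}}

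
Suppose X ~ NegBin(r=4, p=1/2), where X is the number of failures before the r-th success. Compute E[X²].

Using the identity E[X²] = Var(X) + (E[X])²:
E[X] = 4
Var(X) = 8
E[X²] = 8 + (4)²
= 24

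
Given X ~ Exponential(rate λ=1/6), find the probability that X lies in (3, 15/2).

P(3 < X < 15/2) = ∫_{3}^{15/2} f(x) dx
where f(x) = \frac{e^{- \frac{x}{6}}}{6}
= - \frac{1}{e^{\frac{5}{4}}} + e^{- \frac{1}{2}}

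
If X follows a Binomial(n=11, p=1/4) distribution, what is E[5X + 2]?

For X ~ Binomial(n=11, p=1/4):
E[X] = \frac{11}{4}
E[5X + 2] = 5 × E[X] + 2 = \frac{63}{4}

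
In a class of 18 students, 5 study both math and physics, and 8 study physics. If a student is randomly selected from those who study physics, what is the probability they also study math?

P(A ∩ B) = 5/18
P(B) = 8/18 = 4/9
P(A|B) = P(A ∩ B) / P(B) = (5/18) / (4/9) = 5/8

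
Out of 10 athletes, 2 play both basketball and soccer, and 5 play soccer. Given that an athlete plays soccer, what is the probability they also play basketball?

P(A ∩ B) = 2/10 = 1/5
P(B) = 5/10 = 1/2
P(A|B) = P(A ∩ B) / P(B) = (1/5) / (1/2) = 2/5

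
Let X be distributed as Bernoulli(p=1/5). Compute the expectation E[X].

For X ~ Bernoulli(p=1/5), the expected value is:
E[X] = \frac{1}{5}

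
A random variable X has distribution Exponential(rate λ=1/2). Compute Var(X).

For X ~ Exponential(rate λ=1/2):
Var(X) = 4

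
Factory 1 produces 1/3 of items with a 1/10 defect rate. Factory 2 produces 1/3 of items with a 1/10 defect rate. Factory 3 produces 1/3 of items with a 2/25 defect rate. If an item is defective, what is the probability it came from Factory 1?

Using Bayes' theorem:
P(F1) = 1/3, P(D|F1) = 1/10
P(F2) = 1/3, P(D|F2) = 1/10
P(F3) = 1/3, P(D|F3) = 2/25
P(D) = P(D|F1)P(F1) + P(D|F2)P(F2) + P(D|F3)P(F3)
     = \frac{7}{75}
P(F1|D) = P(D|F1)P(F1) / P(D)
= \frac{5}{14}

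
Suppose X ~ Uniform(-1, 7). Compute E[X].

For X ~ Uniform(-1, 7), the expected value is:
E[X] = 3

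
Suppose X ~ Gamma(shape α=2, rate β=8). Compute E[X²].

Using the identity E[X²] = Var(X) + (E[X])²:
E[X] = \frac{1}{4}
Var(X) = \frac{1}{32}
E[X²] = \frac{1}{32} + (\frac{1}{4})²
= \frac{3}{32}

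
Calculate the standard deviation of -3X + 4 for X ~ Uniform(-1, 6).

For X ~ Uniform(-1, 6):
Var(X) = \frac{49}{12}
SD(X) = √(Var(X)) = √(\frac{49}{12}) = \frac{7 \sqrt{3}}{6}
SD(-3X + 4) = |-3| × SD(X) = 3 × \frac{7 \sqrt{3}}{6} = \frac{7 \sqrt{3}}{2}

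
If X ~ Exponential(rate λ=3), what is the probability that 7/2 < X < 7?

P(7/2 < X < 7) = ∫_{7/2}^{7} f(x) dx
where f(x) = 3 e^{- 3 x}
= - \frac{1}{e^{21}} + e^{- \frac{21}{2}}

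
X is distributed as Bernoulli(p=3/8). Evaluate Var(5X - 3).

For X ~ Bernoulli(p=3/8):
Var(X) = \frac{15}{64}
Var(5X - 3) = (5)² × Var(X) = 25 × \frac{15}{64} = \frac{375}{64}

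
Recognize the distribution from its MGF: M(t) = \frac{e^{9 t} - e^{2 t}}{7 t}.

The MGF M(t) = \frac{e^{9 t} - e^{2 t}}{7 t} is the standard form for the Uniform distribution.
Comparing with the known MGF formula identifies: Uniform(2, 9)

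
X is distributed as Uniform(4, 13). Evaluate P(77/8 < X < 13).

P(77/8 < X < 13) = ∫_{77/8}^{13} f(x) dx
where f(x) = \frac{1}{9}
= \frac{3}{8}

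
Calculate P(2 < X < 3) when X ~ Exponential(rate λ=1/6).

P(2 < X < 3) = ∫_{2}^{3} f(x) dx
where f(x) = \frac{e^{- \frac{x}{6}}}{6}
= - \frac{1}{e^{\frac{1}{2}}} + e^{- \frac{1}{3}}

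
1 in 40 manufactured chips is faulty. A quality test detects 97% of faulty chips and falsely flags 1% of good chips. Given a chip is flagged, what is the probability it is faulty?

Let D = the rare event, + = positive/flagged.
P(D) = 1/40
P(+|D) = 97/100
P(+|D') = 1/100
P(+) = P(+|D)P(D) + P(+|D')P(D')
     = \frac{97}{100} × \frac{1}{40} + \frac{1}{100} × \frac{39}{40}
     = \frac{17}{500}
P(D|+) = P(+|D)P(D)/P(+) = \frac{97}{136}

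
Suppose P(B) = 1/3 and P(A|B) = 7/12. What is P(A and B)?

By definition, P(A|B) = P(A ∩ B) / P(B)
So P(A ∩ B) = P(A|B) × P(B)
= 7/12 × 1/3
= 7/36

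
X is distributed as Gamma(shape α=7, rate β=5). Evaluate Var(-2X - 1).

For X ~ Gamma(shape α=7, rate β=5):
Var(X) = \frac{7}{25}
Var(-2X - 1) = (-2)² × Var(X) = 4 × \frac{7}{25} = \frac{28}{25}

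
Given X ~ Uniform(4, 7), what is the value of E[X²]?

Using the identity E[X²] = Var(X) + (E[X])²:
E[X] = \frac{11}{2}
Var(X) = \frac{3}{4}
E[X²] = \frac{3}{4} + (\frac{11}{2})²
= 31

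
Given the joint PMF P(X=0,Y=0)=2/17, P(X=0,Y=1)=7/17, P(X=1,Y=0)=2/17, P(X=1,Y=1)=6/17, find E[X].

First find marginal of X:
P(X=0) = 9/17
P(X=1) = 8/17
E[X] = 0 × 9/17 + 1 × 8/17 = 8/17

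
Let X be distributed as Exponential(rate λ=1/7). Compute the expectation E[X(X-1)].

E[X(X-1)] = E[X² - X] = E[X²] - E[X]
E[X] = 7
E[X²] = Var(X) + (E[X])² = 49 + (7)² = 98
E[X(X-1)] = 98 - 7 = 91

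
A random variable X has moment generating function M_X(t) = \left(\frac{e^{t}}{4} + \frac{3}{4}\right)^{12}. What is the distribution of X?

The MGF M(t) = \left(\frac{e^{t}}{4} + \frac{3}{4}\right)^{12} is the standard form for the Binomial distribution.
Comparing with the known MGF formula identifies: Binomial(n=12, p=1/4)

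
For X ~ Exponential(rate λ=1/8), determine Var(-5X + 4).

For X ~ Exponential(rate λ=1/8):
Var(X) = 64
Var(-5X + 4) = (-5)² × Var(X) = 25 × 64 = 1600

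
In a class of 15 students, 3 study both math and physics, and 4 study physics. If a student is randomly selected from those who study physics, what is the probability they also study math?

P(A ∩ B) = 3/15 = 1/5
P(B) = 4/15
P(A|B) = P(A ∩ B) / P(B) = (1/5) / (4/15) = 3/4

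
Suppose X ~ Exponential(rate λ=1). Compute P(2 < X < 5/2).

P(2 < X < 5/2) = ∫_{2}^{5/2} f(x) dx
where f(x) = e^{- x}
= - \frac{1}{e^{\frac{5}{2}}} + e^{-2}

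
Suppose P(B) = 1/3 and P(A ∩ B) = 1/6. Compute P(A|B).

P(A|B) = P(A ∩ B) / P(B)
= (1/6) / (1/3)
= 1/2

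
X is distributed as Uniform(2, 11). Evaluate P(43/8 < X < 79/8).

P(43/8 < X < 79/8) = ∫_{43/8}^{79/8} f(x) dx
where f(x) = \frac{1}{9}
= \frac{1}{2}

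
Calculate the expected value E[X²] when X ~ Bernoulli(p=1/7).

Using the identity E[X²] = Var(X) + (E[X])²:
E[X] = \frac{1}{7}
Var(X) = \frac{6}{49}
E[X²] = \frac{6}{49} + (\frac{1}{7})²
= \frac{1}{7}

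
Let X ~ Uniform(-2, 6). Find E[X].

For X ~ Uniform(-2, 6), the expected value is:
E[X] = 2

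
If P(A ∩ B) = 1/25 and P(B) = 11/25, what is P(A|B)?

P(A|B) = P(A ∩ B) / P(B)
= (1/25) / (11/25)
= 1/11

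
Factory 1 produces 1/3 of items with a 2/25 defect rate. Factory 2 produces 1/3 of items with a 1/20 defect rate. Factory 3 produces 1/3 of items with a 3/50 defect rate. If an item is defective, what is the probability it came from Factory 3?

Using Bayes' theorem:
P(F1) = 1/3, P(D|F1) = 2/25
P(F2) = 1/3, P(D|F2) = 1/20
P(F3) = 1/3, P(D|F3) = 3/50
P(D) = P(D|F1)P(F1) + P(D|F2)P(F2) + P(D|F3)P(F3)
     = \frac{19}{300}
P(F3|D) = P(D|F3)P(F3) / P(D)
= \frac{6}{19}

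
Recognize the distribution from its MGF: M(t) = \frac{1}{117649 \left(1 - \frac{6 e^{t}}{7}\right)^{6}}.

The MGF M(t) = \frac{1}{117649 \left(1 - \frac{6 e^{t}}{7}\right)^{6}} is the standard form for the NegativeBinomial distribution.
Comparing with the known MGF formula identifies: NegBin(r=6, p=1/7), X = failures before r-th success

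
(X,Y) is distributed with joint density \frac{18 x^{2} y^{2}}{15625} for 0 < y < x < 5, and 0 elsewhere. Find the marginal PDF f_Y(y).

f_Y(y) = ∫_y^5 \frac{18 x^{2} y^{2}}{15625} dx = \frac{6 y^{2} \left(125 - y^{3}\right)}{15625}
for 0 < y < 5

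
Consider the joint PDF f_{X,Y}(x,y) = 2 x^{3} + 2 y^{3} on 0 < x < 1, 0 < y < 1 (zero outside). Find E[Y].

E[Y] = ∫_0^1 ∫_0^1 y × f(x,y) dx dy
= \frac{13}{20}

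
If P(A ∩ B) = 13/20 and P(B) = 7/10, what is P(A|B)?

P(A|B) = P(A ∩ B) / P(B)
= (13/20) / (7/10)
= 13/14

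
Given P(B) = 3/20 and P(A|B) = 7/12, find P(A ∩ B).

By definition, P(A|B) = P(A ∩ B) / P(B)
So P(A ∩ B) = P(A|B) × P(B)
= 7/12 × 3/20
= 7/80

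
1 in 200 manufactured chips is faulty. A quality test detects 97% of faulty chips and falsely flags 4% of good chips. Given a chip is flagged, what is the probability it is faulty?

Let D = the rare event, + = positive/flagged.
P(D) = 1/200
P(+|D) = 97/100
P(+|D') = 4/100 = 1/25
P(+) = P(+|D)P(D) + P(+|D')P(D')
     = \frac{97}{100} × \frac{1}{200} + \frac{1}{25} × \frac{199}{200}
     = \frac{893}{20000}
P(D|+) = P(+|D)P(D)/P(+) = \frac{97}{893}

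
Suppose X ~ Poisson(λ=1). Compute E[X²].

Using the identity E[X²] = Var(X) + (E[X])²:
E[X] = 1
Var(X) = 1
E[X²] = 1 + (1)²
= 2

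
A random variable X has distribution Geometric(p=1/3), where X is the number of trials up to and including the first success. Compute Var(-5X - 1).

For X ~ Geometric(p=1/3), where X is the number of trials up to and including the first success:
Var(X) = 6
Var(-5X - 1) = (-5)² × Var(X) = 25 × 6 = 150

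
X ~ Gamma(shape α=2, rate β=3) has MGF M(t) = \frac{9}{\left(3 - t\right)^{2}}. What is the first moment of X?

To find E[X], compute M^(1)(0):
M^(1)(t) = \frac{18}{\left(3 - t\right)^{3}}
M^(1)(0) = \frac{2}{3}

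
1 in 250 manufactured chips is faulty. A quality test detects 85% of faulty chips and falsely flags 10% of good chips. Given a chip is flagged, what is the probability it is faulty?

Let D = the rare event, + = positive/flagged.
P(D) = 1/250
P(+|D) = 85/100 = 17/20
P(+|D') = 10/100 = 1/10
P(+) = P(+|D)P(D) + P(+|D')P(D')
     = \frac{17}{20} × \frac{1}{250} + \frac{1}{10} × \frac{249}{250}
     = \frac{103}{1000}
P(D|+) = P(+|D)P(D)/P(+) = \frac{17}{515}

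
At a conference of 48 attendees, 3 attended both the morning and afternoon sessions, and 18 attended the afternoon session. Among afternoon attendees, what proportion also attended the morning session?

P(A ∩ B) = 3/48 = 1/16
P(B) = 18/48 = 3/8
P(A|B) = P(A ∩ B) / P(B) = (1/16) / (3/8) = 1/6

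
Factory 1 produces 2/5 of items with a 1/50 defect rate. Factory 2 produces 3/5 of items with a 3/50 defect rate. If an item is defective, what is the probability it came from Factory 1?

Using Bayes' theorem:
P(F1) = 2/5, P(D|F1) = 1/50
P(F2) = 3/5, P(D|F2) = 3/50
P(D) = P(D|F1)P(F1) + P(D|F2)P(F2)
     = \frac{11}{250}
P(F1|D) = P(D|F1)P(F1) / P(D)
= \frac{2}{11}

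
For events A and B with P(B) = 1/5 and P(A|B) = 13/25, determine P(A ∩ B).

By definition, P(A|B) = P(A ∩ B) / P(B)
So P(A ∩ B) = P(A|B) × P(B)
= 13/25 × 1/5
= 13/125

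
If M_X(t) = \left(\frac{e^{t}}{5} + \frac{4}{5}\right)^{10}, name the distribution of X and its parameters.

The MGF M(t) = \left(\frac{e^{t}}{5} + \frac{4}{5}\right)^{10} is the standard form for the Binomial distribution.
Comparing with the known MGF formula identifies: Binomial(n=10, p=1/5)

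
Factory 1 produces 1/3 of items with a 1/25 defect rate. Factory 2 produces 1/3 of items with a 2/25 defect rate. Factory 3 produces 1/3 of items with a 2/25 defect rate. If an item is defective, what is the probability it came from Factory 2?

Using Bayes' theorem:
P(F1) = 1/3, P(D|F1) = 1/25
P(F2) = 1/3, P(D|F2) = 2/25
P(F3) = 1/3, P(D|F3) = 2/25
P(D) = P(D|F1)P(F1) + P(D|F2)P(F2) + P(D|F3)P(F3)
     = \frac{1}{15}
P(F2|D) = P(D|F2)P(F2) / P(D)
= \frac{2}{5}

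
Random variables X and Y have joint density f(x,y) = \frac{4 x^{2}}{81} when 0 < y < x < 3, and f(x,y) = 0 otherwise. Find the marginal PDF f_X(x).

f_X(x) = ∫_0^x \frac{4 x^{2}}{81} dy = \frac{4 x^{3}}{81}
for 0 < x < 3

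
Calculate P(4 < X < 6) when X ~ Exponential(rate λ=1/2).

P(4 < X < 6) = ∫_{4}^{6} f(x) dx
where f(x) = \frac{e^{- \frac{x}{2}}}{2}
= - \frac{1 - e}{e^{3}}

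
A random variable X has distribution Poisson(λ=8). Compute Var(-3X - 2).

For X ~ Poisson(λ=8):
Var(X) = 8
Var(-3X - 2) = (-3)² × Var(X) = 9 × 8 = 72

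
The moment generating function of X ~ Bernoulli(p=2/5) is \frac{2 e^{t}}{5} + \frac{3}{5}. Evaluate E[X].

To find E[X], compute M^(1)(0):
M^(1)(t) = \frac{2 e^{t}}{5}
M^(1)(0) = \frac{2}{5}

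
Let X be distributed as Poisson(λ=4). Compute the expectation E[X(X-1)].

E[X(X-1)] = E[X² - X] = E[X²] - E[X]
E[X] = 4
E[X²] = Var(X) + (E[X])² = 4 + (4)² = 20
E[X(X-1)] = 20 - 4 = 16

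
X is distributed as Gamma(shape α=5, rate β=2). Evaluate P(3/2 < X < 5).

P(3/2 < X < 5) = ∫_{3/2}^{5} f(x) dx
where f(x) = \frac{4 x^{4} e^{- 2 x}}{3}
= \frac{-15464 + 393 e^{7}}{24 e^{10}}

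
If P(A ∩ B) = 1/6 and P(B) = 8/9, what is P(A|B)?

P(A|B) = P(A ∩ B) / P(B)
= (1/6) / (8/9)
= 3/16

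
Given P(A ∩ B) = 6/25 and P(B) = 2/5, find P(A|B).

P(A|B) = P(A ∩ B) / P(B)
= (6/25) / (2/5)
= 3/5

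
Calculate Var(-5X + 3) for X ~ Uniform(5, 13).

For X ~ Uniform(5, 13):
Var(X) = \frac{16}{3}
Var(-5X + 3) = (-5)² × Var(X) = 25 × \frac{16}{3} = \frac{400}{3}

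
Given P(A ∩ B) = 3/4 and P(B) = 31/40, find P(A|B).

P(A|B) = P(A ∩ B) / P(B)
= (3/4) / (31/40)
= 30/31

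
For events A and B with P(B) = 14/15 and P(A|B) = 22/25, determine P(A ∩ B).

By definition, P(A|B) = P(A ∩ B) / P(B)
So P(A ∩ B) = P(A|B) × P(B)
= 22/25 × 14/15
= 308/375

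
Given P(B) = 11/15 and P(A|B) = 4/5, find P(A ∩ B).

By definition, P(A|B) = P(A ∩ B) / P(B)
So P(A ∩ B) = P(A|B) × P(B)
= 4/5 × 11/15
= 44/75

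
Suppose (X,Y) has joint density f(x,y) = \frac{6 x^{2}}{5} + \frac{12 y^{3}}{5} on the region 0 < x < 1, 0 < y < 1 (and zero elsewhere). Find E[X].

E[X] = ∫_0^1 ∫_0^1 x × f(x,y) dy dx
= ∫_0^1 ∫_0^1 x × (\frac{6 x^{2}}{5} + \frac{12 y^{3}}{5}) dy dx
= \frac{3}{5}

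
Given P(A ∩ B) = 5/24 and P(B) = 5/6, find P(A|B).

P(A|B) = P(A ∩ B) / P(B)
= (5/24) / (5/6)
= 1/4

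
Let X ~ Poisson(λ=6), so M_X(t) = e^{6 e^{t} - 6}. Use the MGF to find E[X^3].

To find E[X^3], compute M^(3)(0):
M^(1)(t) = 6 e^{t} e^{6 e^{t} - 6}
M^(2)(t) = 36 e^{2 t} e^{6 e^{t} - 6} + 6 e^{t} e^{6 e^{t} - 6}
M^(3)(t) = 216 e^{3 t} e^{6 e^{t} - 6} + 108 e^{2 t} e^{6 e^{t} - 6} + 6 e^{t} e^{6 e^{t} - 6}
M^(3)(0) = 330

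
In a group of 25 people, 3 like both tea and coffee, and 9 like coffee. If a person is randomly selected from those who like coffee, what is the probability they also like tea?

P(A ∩ B) = 3/25
P(B) = 9/25
P(A|B) = P(A ∩ B) / P(B) = (3/25) / (9/25) = 1/3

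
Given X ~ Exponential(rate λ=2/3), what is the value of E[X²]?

Using the identity E[X²] = Var(X) + (E[X])²:
E[X] = \frac{3}{2}
Var(X) = \frac{9}{4}
E[X²] = \frac{9}{4} + (\frac{3}{2})²
= \frac{9}{2}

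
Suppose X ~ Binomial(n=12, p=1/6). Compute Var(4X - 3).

For X ~ Binomial(n=12, p=1/6):
Var(X) = \frac{5}{3}
Var(4X - 3) = (4)² × Var(X) = 16 × \frac{5}{3} = \frac{80}{3}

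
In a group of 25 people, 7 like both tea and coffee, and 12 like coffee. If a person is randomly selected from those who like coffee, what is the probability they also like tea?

P(A ∩ B) = 7/25
P(B) = 12/25
P(A|B) = P(A ∩ B) / P(B) = (7/25) / (12/25) = 7/12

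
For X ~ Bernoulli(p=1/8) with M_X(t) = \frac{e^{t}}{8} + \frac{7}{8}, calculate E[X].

To find E[X], compute M^(1)(0):
M^(1)(t) = \frac{e^{t}}{8}
M^(1)(0) = \frac{1}{8}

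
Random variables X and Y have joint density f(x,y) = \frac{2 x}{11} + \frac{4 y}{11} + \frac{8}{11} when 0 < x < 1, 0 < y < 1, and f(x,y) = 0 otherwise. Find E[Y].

E[Y] = ∫_0^1 ∫_0^1 y × f(x,y) dx dy
= \frac{35}{66}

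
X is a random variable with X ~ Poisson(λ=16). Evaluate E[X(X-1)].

E[X(X-1)] = E[X² - X] = E[X²] - E[X]
E[X] = 16
E[X²] = Var(X) + (E[X])² = 16 + (16)² = 272
E[X(X-1)] = 272 - 16 = 256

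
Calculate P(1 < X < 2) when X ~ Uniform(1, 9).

P(1 < X < 2) = ∫_{1}^{2} f(x) dx
where f(x) = \frac{1}{8}
= \frac{1}{8}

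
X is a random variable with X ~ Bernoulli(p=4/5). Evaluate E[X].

For X ~ Bernoulli(p=4/5), the expected value is:
E[X] = \frac{4}{5}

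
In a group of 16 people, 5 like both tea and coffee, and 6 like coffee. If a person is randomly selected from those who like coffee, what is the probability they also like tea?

P(A ∩ B) = 5/16
P(B) = 6/16 = 3/8
P(A|B) = P(A ∩ B) / P(B) = (5/16) / (3/8) = 5/6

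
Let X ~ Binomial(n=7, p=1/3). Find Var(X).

For X ~ Binomial(n=7, p=1/3):
Var(X) = \frac{14}{9}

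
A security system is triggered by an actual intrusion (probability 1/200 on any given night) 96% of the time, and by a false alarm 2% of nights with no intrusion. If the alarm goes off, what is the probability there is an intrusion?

Let D = the rare event, + = positive/flagged.
P(D) = 1/200
P(+|D) = 96/100 = 24/25
P(+|D') = 2/100 = 1/50
P(+) = P(+|D)P(D) + P(+|D')P(D')
     = \frac{24}{25} × \frac{1}{200} + \frac{1}{50} × \frac{199}{200}
     = \frac{247}{10000}
P(D|+) = P(+|D)P(D)/P(+) = \frac{48}{247}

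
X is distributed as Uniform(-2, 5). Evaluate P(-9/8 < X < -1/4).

P(-9/8 < X < -1/4) = ∫_{-9/8}^{-1/4} f(x) dx
where f(x) = \frac{1}{7}
= \frac{1}{8}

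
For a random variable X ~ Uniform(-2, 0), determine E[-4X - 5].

For X ~ Uniform(-2, 0):
E[X] = -1
E[-4X - 5] = -4 × E[X] - 5 = -1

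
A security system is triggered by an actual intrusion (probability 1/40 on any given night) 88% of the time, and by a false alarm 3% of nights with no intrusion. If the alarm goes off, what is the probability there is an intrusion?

Let D = the rare event, + = positive/flagged.
P(D) = 1/40
P(+|D) = 88/100 = 22/25
P(+|D') = 3/100
P(+) = P(+|D)P(D) + P(+|D')P(D')
     = \frac{22}{25} × \frac{1}{40} + \frac{3}{100} × \frac{39}{40}
     = \frac{41}{800}
P(D|+) = P(+|D)P(D)/P(+) = \frac{88}{205}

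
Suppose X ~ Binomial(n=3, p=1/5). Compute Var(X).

For X ~ Binomial(n=3, p=1/5):
Var(X) = \frac{12}{25}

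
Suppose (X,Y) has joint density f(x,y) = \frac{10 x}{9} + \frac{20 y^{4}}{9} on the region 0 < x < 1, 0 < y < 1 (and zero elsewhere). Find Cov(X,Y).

E[XY] = ∫∫ xy × f(x,y) dx dy = \frac{10}{27}
E[X] = \frac{16}{27}
E[Y] = \frac{35}{54}
Cov(X,Y) = E[XY] - E[X]E[Y] = - \frac{10}{729}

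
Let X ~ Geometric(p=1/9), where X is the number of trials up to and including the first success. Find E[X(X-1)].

E[X(X-1)] = E[X² - X] = E[X²] - E[X]
E[X] = 9
E[X²] = Var(X) + (E[X])² = 72 + (9)² = 153
E[X(X-1)] = 153 - 9 = 144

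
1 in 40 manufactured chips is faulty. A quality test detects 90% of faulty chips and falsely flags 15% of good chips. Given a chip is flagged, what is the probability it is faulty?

Let D = the rare event, + = positive/flagged.
P(D) = 1/40
P(+|D) = 90/100 = 9/10
P(+|D') = 15/100 = 3/20
P(+) = P(+|D)P(D) + P(+|D')P(D')
     = \frac{9}{10} × \frac{1}{40} + \frac{3}{20} × \frac{39}{40}
     = \frac{27}{160}
P(D|+) = P(+|D)P(D)/P(+) = \frac{2}{15}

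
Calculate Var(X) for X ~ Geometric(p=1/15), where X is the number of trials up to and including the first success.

For X ~ Geometric(p=1/15), where X is the number of trials up to and including the first success:
Var(X) = 210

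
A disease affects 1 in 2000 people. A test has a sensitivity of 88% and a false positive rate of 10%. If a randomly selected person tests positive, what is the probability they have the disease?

Let D = the rare event, + = positive/flagged.
P(D) = 1/2000
P(+|D) = 88/100 = 22/25
P(+|D') = 10/100 = 1/10
P(+) = P(+|D)P(D) + P(+|D')P(D')
     = \frac{22}{25} × \frac{1}{2000} + \frac{1}{10} × \frac{1999}{2000}
     = \frac{10039}{100000}
P(D|+) = P(+|D)P(D)/P(+) = \frac{44}{10039}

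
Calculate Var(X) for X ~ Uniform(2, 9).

For X ~ Uniform(2, 9):
Var(X) = \frac{49}{12}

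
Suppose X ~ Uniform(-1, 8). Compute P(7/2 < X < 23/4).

P(7/2 < X < 23/4) = ∫_{7/2}^{23/4} f(x) dx
where f(x) = \frac{1}{9}
= \frac{1}{4}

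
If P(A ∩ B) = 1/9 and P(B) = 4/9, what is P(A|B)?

P(A|B) = P(A ∩ B) / P(B)
= (1/9) / (4/9)
= 1/4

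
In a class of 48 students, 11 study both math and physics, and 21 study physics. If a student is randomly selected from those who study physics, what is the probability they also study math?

P(A ∩ B) = 11/48
P(B) = 21/48 = 7/16
P(A|B) = P(A ∩ B) / P(B) = (11/48) / (7/16) = 11/21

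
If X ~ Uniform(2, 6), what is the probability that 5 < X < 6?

P(5 < X < 6) = ∫_{5}^{6} f(x) dx
where f(x) = \frac{1}{4}
= \frac{1}{4}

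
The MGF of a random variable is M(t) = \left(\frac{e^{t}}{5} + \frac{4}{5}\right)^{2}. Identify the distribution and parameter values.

The MGF M(t) = \left(\frac{e^{t}}{5} + \frac{4}{5}\right)^{2} is the standard form for the Binomial distribution.
Comparing with the known MGF formula identifies: Binomial(n=2, p=1/5)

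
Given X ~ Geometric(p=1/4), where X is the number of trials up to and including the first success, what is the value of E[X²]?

Using the identity E[X²] = Var(X) + (E[X])²:
E[X] = 4
Var(X) = 12
E[X²] = 12 + (4)²
= 28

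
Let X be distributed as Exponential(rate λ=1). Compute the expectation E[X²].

Using the identity E[X²] = Var(X) + (E[X])²:
E[X] = 1
Var(X) = 1
E[X²] = 1 + (1)²
= 2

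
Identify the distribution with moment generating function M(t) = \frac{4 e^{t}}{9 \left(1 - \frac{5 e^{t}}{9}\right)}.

The MGF M(t) = \frac{4 e^{t}}{9 \left(1 - \frac{5 e^{t}}{9}\right)} is the standard form for the Geometric distribution.
Comparing with the known MGF formula identifies: Geometric(p=4/9), X = trial number of first success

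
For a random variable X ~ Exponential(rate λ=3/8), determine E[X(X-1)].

E[X(X-1)] = E[X² - X] = E[X²] - E[X]
E[X] = \frac{8}{3}
E[X²] = Var(X) + (E[X])² = \frac{64}{9} + (\frac{8}{3})² = \frac{128}{9}
E[X(X-1)] = \frac{128}{9} - \frac{8}{3} = \frac{104}{9}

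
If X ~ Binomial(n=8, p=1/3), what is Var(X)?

For X ~ Binomial(n=8, p=1/3):
Var(X) = \frac{16}{9}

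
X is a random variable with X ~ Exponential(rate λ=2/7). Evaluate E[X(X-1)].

E[X(X-1)] = E[X² - X] = E[X²] - E[X]
E[X] = \frac{7}{2}
E[X²] = Var(X) + (E[X])² = \frac{49}{4} + (\frac{7}{2})² = \frac{49}{2}
E[X(X-1)] = \frac{49}{2} - \frac{7}{2} = 21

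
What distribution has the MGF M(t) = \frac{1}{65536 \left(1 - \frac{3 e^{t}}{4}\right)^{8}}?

The MGF M(t) = \frac{1}{65536 \left(1 - \frac{3 e^{t}}{4}\right)^{8}} is the standard form for the NegativeBinomial distribution.
Comparing with the known MGF formula identifies: NegBin(r=8, p=1/4), X = failures before r-th success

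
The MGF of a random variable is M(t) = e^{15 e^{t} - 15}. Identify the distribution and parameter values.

The MGF M(t) = e^{15 e^{t} - 15} is the standard form for the Poisson distribution.
Comparing with the known MGF formula identifies: Poisson(λ=15)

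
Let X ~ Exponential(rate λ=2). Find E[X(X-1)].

E[X(X-1)] = E[X² - X] = E[X²] - E[X]
E[X] = \frac{1}{2}
E[X²] = Var(X) + (E[X])² = \frac{1}{4} + (\frac{1}{2})² = \frac{1}{2}
E[X(X-1)] = \frac{1}{2} - \frac{1}{2} = 0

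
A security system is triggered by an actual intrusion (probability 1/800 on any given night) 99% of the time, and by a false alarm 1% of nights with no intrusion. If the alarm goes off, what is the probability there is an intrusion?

Let D = the rare event, + = positive/flagged.
P(D) = 1/800
P(+|D) = 99/100
P(+|D') = 1/100
P(+) = P(+|D)P(D) + P(+|D')P(D')
     = \frac{99}{100} × \frac{1}{800} + \frac{1}{100} × \frac{799}{800}
     = \frac{449}{40000}
P(D|+) = P(+|D)P(D)/P(+) = \frac{99}{898}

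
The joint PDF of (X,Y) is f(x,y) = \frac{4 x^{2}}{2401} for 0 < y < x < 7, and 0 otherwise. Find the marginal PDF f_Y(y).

f_Y(y) = ∫_y^7 \frac{4 x^{2}}{2401} dx = \frac{4}{21} - \frac{4 y^{3}}{7203}
for 0 < y < 7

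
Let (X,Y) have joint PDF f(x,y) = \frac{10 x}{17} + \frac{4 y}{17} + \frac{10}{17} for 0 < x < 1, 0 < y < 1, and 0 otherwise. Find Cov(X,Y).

E[XY] = ∫∫ xy × f(x,y) dx dy = \frac{29}{102}
E[X] = \frac{28}{51}
E[Y] = \frac{53}{102}
Cov(X,Y) = E[XY] - E[X]E[Y] = - \frac{5}{5202}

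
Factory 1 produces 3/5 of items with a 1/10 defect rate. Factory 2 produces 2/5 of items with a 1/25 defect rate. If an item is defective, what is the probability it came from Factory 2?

Using Bayes' theorem:
P(F1) = 3/5, P(D|F1) = 1/10
P(F2) = 2/5, P(D|F2) = 1/25
P(D) = P(D|F1)P(F1) + P(D|F2)P(F2)
     = \frac{19}{250}
P(F2|D) = P(D|F2)P(F2) / P(D)
= \frac{4}{19}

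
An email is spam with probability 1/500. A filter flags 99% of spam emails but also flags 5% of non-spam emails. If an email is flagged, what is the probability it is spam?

Let D = the rare event, + = positive/flagged.
P(D) = 1/500
P(+|D) = 99/100
P(+|D') = 5/100 = 1/20
P(+) = P(+|D)P(D) + P(+|D')P(D')
     = \frac{99}{100} × \frac{1}{500} + \frac{1}{20} × \frac{499}{500}
     = \frac{1297}{25000}
P(D|+) = P(+|D)P(D)/P(+) = \frac{99}{2594}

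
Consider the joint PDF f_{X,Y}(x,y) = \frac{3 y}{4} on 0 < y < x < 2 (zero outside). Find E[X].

f_X(x) = ∫_0^x \frac{3 y}{4} dy = \frac{3 x^{2}}{8}
E[X] = ∫_0^2 x × (\frac{3 x^{2}}{8}) dx = \frac{3}{2}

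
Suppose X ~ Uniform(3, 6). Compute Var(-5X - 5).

For X ~ Uniform(3, 6):
Var(X) = \frac{3}{4}
Var(-5X - 5) = (-5)² × Var(X) = 25 × \frac{3}{4} = \frac{75}{4}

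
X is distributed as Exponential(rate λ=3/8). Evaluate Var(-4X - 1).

For X ~ Exponential(rate λ=3/8):
Var(X) = \frac{64}{9}
Var(-4X - 1) = (-4)² × Var(X) = 16 × \frac{64}{9} = \frac{1024}{9}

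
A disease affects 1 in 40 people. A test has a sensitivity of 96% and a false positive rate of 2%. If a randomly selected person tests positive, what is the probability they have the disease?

Let D = the rare event, + = positive/flagged.
P(D) = 1/40
P(+|D) = 96/100 = 24/25
P(+|D') = 2/100 = 1/50
P(+) = P(+|D)P(D) + P(+|D')P(D')
     = \frac{24}{25} × \frac{1}{40} + \frac{1}{50} × \frac{39}{40}
     = \frac{87}{2000}
P(D|+) = P(+|D)P(D)/P(+) = \frac{16}{29}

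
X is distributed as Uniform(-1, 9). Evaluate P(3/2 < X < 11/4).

P(3/2 < X < 11/4) = ∫_{3/2}^{11/4} f(x) dx
where f(x) = \frac{1}{10}
= \frac{1}{8}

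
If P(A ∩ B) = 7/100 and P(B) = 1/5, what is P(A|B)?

P(A|B) = P(A ∩ B) / P(B)
= (7/100) / (1/5)
= 7/20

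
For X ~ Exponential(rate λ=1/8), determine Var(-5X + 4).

For X ~ Exponential(rate λ=1/8):
Var(X) = 64
Var(-5X + 4) = (-5)² × Var(X) = 25 × 64 = 1600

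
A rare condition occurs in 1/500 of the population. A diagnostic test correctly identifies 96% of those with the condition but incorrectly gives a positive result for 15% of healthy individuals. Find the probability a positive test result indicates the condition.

Let D = the rare event, + = positive/flagged.
P(D) = 1/500
P(+|D) = 96/100 = 24/25
P(+|D') = 15/100 = 3/20
P(+) = P(+|D)P(D) + P(+|D')P(D')
     = \frac{24}{25} × \frac{1}{500} + \frac{3}{20} × \frac{499}{500}
     = \frac{7581}{50000}
P(D|+) = P(+|D)P(D)/P(+) = \frac{32}{2527}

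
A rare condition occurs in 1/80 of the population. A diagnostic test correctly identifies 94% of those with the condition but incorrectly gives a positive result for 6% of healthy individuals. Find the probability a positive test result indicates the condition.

Let D = the rare event, + = positive/flagged.
P(D) = 1/80
P(+|D) = 94/100 = 47/50
P(+|D') = 6/100 = 3/50
P(+) = P(+|D)P(D) + P(+|D')P(D')
     = \frac{47}{50} × \frac{1}{80} + \frac{3}{50} × \frac{79}{80}
     = \frac{71}{1000}
P(D|+) = P(+|D)P(D)/P(+) = \frac{47}{284}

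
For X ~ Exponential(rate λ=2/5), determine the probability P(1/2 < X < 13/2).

P(1/2 < X < 13/2) = ∫_{1/2}^{13/2} f(x) dx
where f(x) = \frac{2 e^{- \frac{2 x}{5}}}{5}
= - \frac{1 - e^{\frac{12}{5}}}{e^{\frac{13}{5}}}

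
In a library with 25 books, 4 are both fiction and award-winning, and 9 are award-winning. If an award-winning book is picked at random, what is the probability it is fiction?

P(A ∩ B) = 4/25
P(B) = 9/25
P(A|B) = P(A ∩ B) / P(B) = (4/25) / (9/25) = 4/9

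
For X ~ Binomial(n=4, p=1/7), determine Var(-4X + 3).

For X ~ Binomial(n=4, p=1/7):
Var(X) = \frac{24}{49}
Var(-4X + 3) = (-4)² × Var(X) = 16 × \frac{24}{49} = \frac{384}{49}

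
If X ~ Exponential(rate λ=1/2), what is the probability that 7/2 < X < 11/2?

P(7/2 < X < 11/2) = ∫_{7/2}^{11/2} f(x) dx
where f(x) = \frac{e^{- \frac{x}{2}}}{2}
= - \frac{1 - e}{e^{\frac{11}{4}}}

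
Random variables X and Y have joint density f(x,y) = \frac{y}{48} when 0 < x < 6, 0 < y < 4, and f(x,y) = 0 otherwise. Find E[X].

f_X(x) = ∫_0^4 \frac{y}{48} dy = \frac{1}{6}
E[X] = ∫_0^6 x × (\frac{1}{6}) dx = 3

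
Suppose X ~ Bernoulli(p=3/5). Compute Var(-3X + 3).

For X ~ Bernoulli(p=3/5):
Var(X) = \frac{6}{25}
Var(-3X + 3) = (-3)² × Var(X) = 9 × \frac{6}{25} = \frac{54}{25}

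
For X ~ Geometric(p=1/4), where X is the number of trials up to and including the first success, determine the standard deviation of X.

For X ~ Geometric(p=1/4), where X is the number of trials up to and including the first success:
Var(X) = 12
SD(X) = √(Var(X)) = √(12) = 2 \sqrt{3}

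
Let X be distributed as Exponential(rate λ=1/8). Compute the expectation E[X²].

Using the identity E[X²] = Var(X) + (E[X])²:
E[X] = 8
Var(X) = 64
E[X²] = 64 + (8)²
= 128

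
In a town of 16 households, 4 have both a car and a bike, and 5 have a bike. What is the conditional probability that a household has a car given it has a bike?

P(A ∩ B) = 4/16 = 1/4
P(B) = 5/16
P(A|B) = P(A ∩ B) / P(B) = (1/4) / (5/16) = 4/5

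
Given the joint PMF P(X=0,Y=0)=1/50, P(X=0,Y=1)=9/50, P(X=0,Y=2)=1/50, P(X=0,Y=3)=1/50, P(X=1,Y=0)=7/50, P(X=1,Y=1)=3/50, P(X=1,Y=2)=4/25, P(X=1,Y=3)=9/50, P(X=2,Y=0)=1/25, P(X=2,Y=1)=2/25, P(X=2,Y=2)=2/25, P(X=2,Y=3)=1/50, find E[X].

First find marginal of X:
P(X=0) = 6/25
P(X=1) = 27/50
P(X=2) = 11/50
E[X] = 0 × 6/25 + 1 × 27/50 + 2 × 11/50 = 49/50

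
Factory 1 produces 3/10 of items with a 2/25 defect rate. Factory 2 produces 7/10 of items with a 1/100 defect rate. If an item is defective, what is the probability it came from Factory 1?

Using Bayes' theorem:
P(F1) = 3/10, P(D|F1) = 2/25
P(F2) = 7/10, P(D|F2) = 1/100
P(D) = P(D|F1)P(F1) + P(D|F2)P(F2)
     = \frac{31}{1000}
P(F1|D) = P(D|F1)P(F1) / P(D)
= \frac{24}{31}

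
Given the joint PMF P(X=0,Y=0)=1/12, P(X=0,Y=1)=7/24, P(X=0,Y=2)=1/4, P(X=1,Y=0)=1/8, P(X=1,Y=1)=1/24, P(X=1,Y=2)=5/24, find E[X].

First find marginal of X:
P(X=0) = 5/8
P(X=1) = 3/8
E[X] = 0 × 5/8 + 1 × 3/8 = 3/8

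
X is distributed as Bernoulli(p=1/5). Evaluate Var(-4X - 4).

For X ~ Bernoulli(p=1/5):
Var(X) = \frac{4}{25}
Var(-4X - 4) = (-4)² × Var(X) = 16 × \frac{4}{25} = \frac{64}{25}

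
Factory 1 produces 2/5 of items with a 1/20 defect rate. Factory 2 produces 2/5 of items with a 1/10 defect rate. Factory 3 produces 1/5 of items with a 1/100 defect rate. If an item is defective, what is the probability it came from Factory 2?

Using Bayes' theorem:
P(F1) = 2/5, P(D|F1) = 1/20
P(F2) = 2/5, P(D|F2) = 1/10
P(F3) = 1/5, P(D|F3) = 1/100
P(D) = P(D|F1)P(F1) + P(D|F2)P(F2) + P(D|F3)P(F3)
     = \frac{31}{500}
P(F2|D) = P(D|F2)P(F2) / P(D)
= \frac{20}{31}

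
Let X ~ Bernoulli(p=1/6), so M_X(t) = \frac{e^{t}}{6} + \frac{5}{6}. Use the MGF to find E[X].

To find E[X], compute M^(1)(0):
M^(1)(t) = \frac{e^{t}}{6}
M^(1)(0) = \frac{1}{6}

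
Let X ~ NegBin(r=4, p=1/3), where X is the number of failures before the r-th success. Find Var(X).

For X ~ NegBin(r=4, p=1/3), where X is the number of failures before the r-th success:
Var(X) = 24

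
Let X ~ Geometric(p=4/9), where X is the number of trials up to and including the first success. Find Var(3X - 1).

For X ~ Geometric(p=4/9), where X is the number of trials up to and including the first success:
Var(X) = \frac{45}{16}
Var(3X - 1) = (3)² × Var(X) = 9 × \frac{45}{16} = \frac{405}{16}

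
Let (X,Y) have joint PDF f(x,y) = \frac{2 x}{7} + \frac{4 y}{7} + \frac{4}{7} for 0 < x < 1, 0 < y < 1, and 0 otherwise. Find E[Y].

E[Y] = ∫_0^1 ∫_0^1 y × f(x,y) dx dy
= \frac{23}{42}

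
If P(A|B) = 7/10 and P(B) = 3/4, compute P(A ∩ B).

By definition, P(A|B) = P(A ∩ B) / P(B)
So P(A ∩ B) = P(A|B) × P(B)
= 7/10 × 3/4
= 21/40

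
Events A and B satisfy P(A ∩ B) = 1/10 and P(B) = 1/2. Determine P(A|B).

P(A|B) = P(A ∩ B) / P(B)
= (1/10) / (1/2)
= 1/5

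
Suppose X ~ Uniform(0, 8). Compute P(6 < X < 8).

P(6 < X < 8) = ∫_{6}^{8} f(x) dx
where f(x) = \frac{1}{8}
= \frac{1}{4}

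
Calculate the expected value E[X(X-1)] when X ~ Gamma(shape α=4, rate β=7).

E[X(X-1)] = E[X² - X] = E[X²] - E[X]
E[X] = \frac{4}{7}
E[X²] = Var(X) + (E[X])² = \frac{4}{49} + (\frac{4}{7})² = \frac{20}{49}
E[X(X-1)] = \frac{20}{49} - \frac{4}{7} = - \frac{8}{49}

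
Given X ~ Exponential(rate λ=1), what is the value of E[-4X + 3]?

For X ~ Exponential(rate λ=1):
E[X] = 1
E[-4X + 3] = -4 × E[X] + 3 = -1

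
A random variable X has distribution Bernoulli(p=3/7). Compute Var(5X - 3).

For X ~ Bernoulli(p=3/7):
Var(X) = \frac{12}{49}
Var(5X - 3) = (5)² × Var(X) = 25 × \frac{12}{49} = \frac{300}{49}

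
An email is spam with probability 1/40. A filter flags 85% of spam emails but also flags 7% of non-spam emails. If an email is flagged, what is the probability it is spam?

Let D = the rare event, + = positive/flagged.
P(D) = 1/40
P(+|D) = 85/100 = 17/20
P(+|D') = 7/100
P(+) = P(+|D)P(D) + P(+|D')P(D')
     = \frac{17}{20} × \frac{1}{40} + \frac{7}{100} × \frac{39}{40}
     = \frac{179}{2000}
P(D|+) = P(+|D)P(D)/P(+) = \frac{85}{358}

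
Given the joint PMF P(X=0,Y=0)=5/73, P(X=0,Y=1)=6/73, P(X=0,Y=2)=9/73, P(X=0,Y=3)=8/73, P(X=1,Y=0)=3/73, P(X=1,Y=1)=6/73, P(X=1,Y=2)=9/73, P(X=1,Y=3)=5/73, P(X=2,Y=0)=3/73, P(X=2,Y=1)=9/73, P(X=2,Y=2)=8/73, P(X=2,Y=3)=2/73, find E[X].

First find marginal of X:
P(X=0) = 28/73
P(X=1) = 23/73
P(X=2) = 22/73
E[X] = 0 × 28/73 + 1 × 23/73 + 2 × 22/73 = 67/73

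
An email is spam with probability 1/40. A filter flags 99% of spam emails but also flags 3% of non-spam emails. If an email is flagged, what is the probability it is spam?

Let D = the rare event, + = positive/flagged.
P(D) = 1/40
P(+|D) = 99/100
P(+|D') = 3/100
P(+) = P(+|D)P(D) + P(+|D')P(D')
     = \frac{99}{100} × \frac{1}{40} + \frac{3}{100} × \frac{39}{40}
     = \frac{27}{500}
P(D|+) = P(+|D)P(D)/P(+) = \frac{11}{24}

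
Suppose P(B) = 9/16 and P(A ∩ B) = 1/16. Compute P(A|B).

P(A|B) = P(A ∩ B) / P(B)
= (1/16) / (9/16)
= 1/9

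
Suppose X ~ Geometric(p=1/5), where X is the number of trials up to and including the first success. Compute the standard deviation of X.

For X ~ Geometric(p=1/5), where X is the number of trials up to and including the first success:
Var(X) = 20
SD(X) = √(Var(X)) = √(20) = 2 \sqrt{5}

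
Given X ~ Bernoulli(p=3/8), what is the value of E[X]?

For X ~ Bernoulli(p=3/8), the expected value is:
E[X] = \frac{3}{8}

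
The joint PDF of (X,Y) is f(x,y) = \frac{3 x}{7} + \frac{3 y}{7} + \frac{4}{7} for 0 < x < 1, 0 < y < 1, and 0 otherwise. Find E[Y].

E[Y] = ∫_0^1 ∫_0^1 y × f(x,y) dx dy
= \frac{15}{28}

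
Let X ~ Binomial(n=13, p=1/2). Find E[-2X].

For X ~ Binomial(n=13, p=1/2):
E[X] = \frac{13}{2}
E[-2X] = -2 × E[X] + 0 = -13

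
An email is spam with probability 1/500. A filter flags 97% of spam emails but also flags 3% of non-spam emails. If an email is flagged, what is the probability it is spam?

Let D = the rare event, + = positive/flagged.
P(D) = 1/500
P(+|D) = 97/100
P(+|D') = 3/100
P(+) = P(+|D)P(D) + P(+|D')P(D')
     = \frac{97}{100} × \frac{1}{500} + \frac{3}{100} × \frac{499}{500}
     = \frac{797}{25000}
P(D|+) = P(+|D)P(D)/P(+) = \frac{97}{1594}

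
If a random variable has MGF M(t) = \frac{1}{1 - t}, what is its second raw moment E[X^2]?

To find E[X^2], compute M^(2)(0):
M^(1)(t) = \frac{1}{\left(1 - t\right)^{2}}
M^(2)(t) = \frac{2}{\left(1 - t\right)^{3}}
M^(2)(0) = 2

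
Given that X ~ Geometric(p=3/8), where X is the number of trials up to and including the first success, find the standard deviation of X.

For X ~ Geometric(p=3/8), where X is the number of trials up to and including the first success:
Var(X) = \frac{40}{9}
SD(X) = √(Var(X)) = √(\frac{40}{9}) = \frac{2 \sqrt{10}}{3}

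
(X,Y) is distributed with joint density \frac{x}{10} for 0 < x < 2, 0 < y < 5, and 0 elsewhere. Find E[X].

f_X(x) = ∫_0^5 \frac{x}{10} dy = \frac{x}{2}
E[X] = ∫_0^2 x × (\frac{x}{2}) dx = \frac{4}{3}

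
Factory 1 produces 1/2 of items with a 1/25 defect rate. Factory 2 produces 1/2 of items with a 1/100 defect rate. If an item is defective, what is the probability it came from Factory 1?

Using Bayes' theorem:
P(F1) = 1/2, P(D|F1) = 1/25
P(F2) = 1/2, P(D|F2) = 1/100
P(D) = P(D|F1)P(F1) + P(D|F2)P(F2)
     = \frac{1}{40}
P(F1|D) = P(D|F1)P(F1) / P(D)
= \frac{4}{5}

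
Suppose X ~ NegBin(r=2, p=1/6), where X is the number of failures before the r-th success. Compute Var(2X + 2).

For X ~ NegBin(r=2, p=1/6), where X is the number of failures before the r-th success:
Var(X) = 60
Var(2X + 2) = (2)² × Var(X) = 4 × 60 = 240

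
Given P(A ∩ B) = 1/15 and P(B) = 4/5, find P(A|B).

P(A|B) = P(A ∩ B) / P(B)
= (1/15) / (4/5)
= 1/12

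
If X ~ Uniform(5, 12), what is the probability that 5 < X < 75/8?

P(5 < X < 75/8) = ∫_{5}^{75/8} f(x) dx
where f(x) = \frac{1}{7}
= \frac{5}{8}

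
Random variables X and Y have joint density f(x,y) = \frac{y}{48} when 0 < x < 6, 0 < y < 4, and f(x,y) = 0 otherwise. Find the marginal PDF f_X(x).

f_X(x) = ∫_0^4 f(x,y) dy
= ∫_0^4 \frac{y}{48} dy
= \frac{1}{6} for 0 < x < 6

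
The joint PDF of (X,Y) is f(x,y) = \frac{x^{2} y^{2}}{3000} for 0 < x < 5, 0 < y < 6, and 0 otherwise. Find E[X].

f_X(x) = ∫_0^6 \frac{x^{2} y^{2}}{3000} dy = \frac{3 x^{2}}{125}
E[X] = ∫_0^5 x × (\frac{3 x^{2}}{125}) dx = \frac{15}{4}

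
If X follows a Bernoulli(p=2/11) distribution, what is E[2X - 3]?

For X ~ Bernoulli(p=2/11):
E[X] = \frac{2}{11}
E[2X - 3] = 2 × E[X] - 3 = - \frac{29}{11}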